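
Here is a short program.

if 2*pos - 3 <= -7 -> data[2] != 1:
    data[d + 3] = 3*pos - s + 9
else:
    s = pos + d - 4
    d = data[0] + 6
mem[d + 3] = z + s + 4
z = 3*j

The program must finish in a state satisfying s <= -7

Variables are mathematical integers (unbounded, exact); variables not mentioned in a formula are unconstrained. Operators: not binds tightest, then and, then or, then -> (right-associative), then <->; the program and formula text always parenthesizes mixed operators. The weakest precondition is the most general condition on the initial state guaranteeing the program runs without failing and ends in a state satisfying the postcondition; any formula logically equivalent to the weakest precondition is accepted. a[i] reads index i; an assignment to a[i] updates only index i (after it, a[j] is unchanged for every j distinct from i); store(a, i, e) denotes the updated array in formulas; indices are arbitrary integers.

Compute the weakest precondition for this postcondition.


Working backward. After the program, s <= -7 must hold.
Before z := 3*j: s <= -7
Before mem[d + 3] := z + s + 4: s <= -7
Then branch requires s <= -7; else branch requires d + pos <= -3.
Before the if: ((2*pos <= -4 -> data[2] != 1) -> s <= -7) and ((not (2*pos <= -4 -> data[2] != 1)) -> d + pos <= -3)
Answer: WP = ((2*pos <= -4 -> data[2] != 1) -> s <= -7) and ((not (2*pos <= -4 -> data[2] != 1)) -> d + pos <= -3)


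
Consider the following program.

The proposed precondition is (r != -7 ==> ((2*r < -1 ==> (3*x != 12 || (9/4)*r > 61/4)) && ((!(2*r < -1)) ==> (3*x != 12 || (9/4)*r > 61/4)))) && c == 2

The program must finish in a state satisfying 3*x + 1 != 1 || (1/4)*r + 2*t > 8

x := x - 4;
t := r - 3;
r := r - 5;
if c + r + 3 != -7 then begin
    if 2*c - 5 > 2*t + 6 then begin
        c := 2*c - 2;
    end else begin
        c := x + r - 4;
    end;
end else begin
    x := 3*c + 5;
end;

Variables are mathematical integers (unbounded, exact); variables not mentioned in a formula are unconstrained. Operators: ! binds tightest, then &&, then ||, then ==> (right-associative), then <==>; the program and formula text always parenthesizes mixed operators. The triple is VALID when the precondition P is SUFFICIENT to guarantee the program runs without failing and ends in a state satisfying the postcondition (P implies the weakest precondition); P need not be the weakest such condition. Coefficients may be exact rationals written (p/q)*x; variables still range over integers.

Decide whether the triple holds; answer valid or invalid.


Working backward. After the program, the postcondition 3*x + 1 != 1 || (1/4)*r + 2*t > 8 must hold; in canonical form it is 3*x != 0 || (1/4)*r + 2*t > 8.
Then branch requires (2*c > 2*t + 11 ==> (3*x != 0 || (1/4)*r + 2*t > 8)) && ((!(2*c > 2*t + 11)) ==> (3*x != 0 || (1/4)*r + 2*t > 8)); else branch requires 9*c != -15 || (1/4)*r + 2*t > 8.
Before the if: (c + r != -10 ==> ((2*c > 2*t + 11 ==> (3*x != 0 || (1/4)*r + 2*t > 8)) && ((!(2*c > 2*t + 11)) ==> (3*x != 0 || (1/4)*r + 2*t > 8)))) && ((!(c + r != -10)) ==> (9*c != -15 || (1/4)*r + 2*t > 8))
Before r := r - 5: (c + r != -5 ==> ((2*c > 2*t + 11 ==> (3*x != 0 || (1/4)*r + 2*t > 37/4)) && ((!(2*c > 2*t + 11)) ==> (3*x != 0 || (1/4)*r + 2*t > 37/4)))) && ((!(c + r != -5)) ==> (9*c != -15 || (1/4)*r + 2*t > 37/4))
Before t := r - 3: (c + r != -5 ==> ((2*c > 2*r + 5 ==> (3*x != 0 || (9/4)*r > 61/4)) && ((!(2*c > 2*r + 5)) ==> (3*x != 0 || (9/4)*r > 61/4)))) && ((!(c + r != -5)) ==> (9*c != -15 || (9/4)*r > 61/4))
Before x := x - 4: (c + r != -5 ==> ((2*c > 2*r + 5 ==> (3*x != 12 || (9/4)*r > 61/4)) && ((!(2*c > 2*r + 5)) ==> (3*x != 12 || (9/4)*r > 61/4)))) && ((!(c + r != -5)) ==> (9*c != -15 || (9/4)*r > 61/4))
The weakest precondition is (c + r != -5 ==> ((2*c > 2*r + 5 ==> (3*x != 12 || (9/4)*r > 61/4)) && ((!(2*c > 2*r + 5)) ==> (3*x != 12 || (9/4)*r > 61/4)))) && ((!(c + r != -5)) ==> (9*c != -15 || (9/4)*r > 61/4)).
Check whether (r != -7 ==> ((2*r < -1 ==> (3*x != 12 || (9/4)*r > 61/4)) && ((!(2*r < -1)) ==> (3*x != 12 || (9/4)*r > 61/4)))) && c == 2 implies it.
Every state satisfying the precondition satisfies the weakest precondition: the implication holds.
Answer: valid


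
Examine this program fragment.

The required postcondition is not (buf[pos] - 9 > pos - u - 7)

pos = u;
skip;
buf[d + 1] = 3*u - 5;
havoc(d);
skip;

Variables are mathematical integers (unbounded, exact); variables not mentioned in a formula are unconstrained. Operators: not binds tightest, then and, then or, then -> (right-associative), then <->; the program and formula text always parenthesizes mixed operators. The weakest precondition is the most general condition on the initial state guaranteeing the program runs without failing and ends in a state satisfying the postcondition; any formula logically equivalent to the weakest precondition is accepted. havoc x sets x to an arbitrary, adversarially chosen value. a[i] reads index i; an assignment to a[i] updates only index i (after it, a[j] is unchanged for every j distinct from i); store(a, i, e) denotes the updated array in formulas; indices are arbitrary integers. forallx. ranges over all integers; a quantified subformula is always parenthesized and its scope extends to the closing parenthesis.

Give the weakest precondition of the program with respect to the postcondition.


Working backward. After the program, the postcondition not (buf[pos] - 9 > pos - u - 7) must hold; in canonical form it is not (buf[pos] + u > pos + 2).
Before skip: not (buf[pos] + u > pos + 2)
Before havoc d: not (buf[pos] + u > pos + 2)
Before buf[d + 1] := 3*u - 5: not (store(buf, d + 1, 3*u - 5)[pos] + u > pos + 2)
Before skip: not (store(buf, d + 1, 3*u - 5)[pos] + u > pos + 2)
Before pos := u: not (store(buf, d + 1, 3*u - 5)[u] > 2)
Answer: WP = not (store(buf, d + 1, 3*u - 5)[u] > 2)


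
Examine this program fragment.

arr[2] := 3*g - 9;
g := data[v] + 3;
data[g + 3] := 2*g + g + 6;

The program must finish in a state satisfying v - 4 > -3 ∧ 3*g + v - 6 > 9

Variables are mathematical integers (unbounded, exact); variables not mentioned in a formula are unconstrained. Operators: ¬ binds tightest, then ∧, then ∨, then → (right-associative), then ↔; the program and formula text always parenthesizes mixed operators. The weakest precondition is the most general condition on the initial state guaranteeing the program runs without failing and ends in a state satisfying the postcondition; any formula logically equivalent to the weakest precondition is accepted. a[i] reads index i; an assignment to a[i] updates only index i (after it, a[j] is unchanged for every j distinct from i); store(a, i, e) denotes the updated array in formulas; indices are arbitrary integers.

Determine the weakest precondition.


Working backward. After the program, the postcondition v - 4 > -3 ∧ 3*g + v - 6 > 9 must hold; in canonical form it is v > 1 ∧ 3*g + v > 15.
Before data[g + 3] := 2*g + g + 6: v > 1 ∧ 3*g + v > 15
Before g := data[v] + 3: v > 1 ∧ 3*data[v] + v > 6
Before arr[2] := 3*g - 9: v > 1 ∧ 3*data[v] + v > 6
Answer: WP = v > 1 ∧ 3*data[v] + v > 6


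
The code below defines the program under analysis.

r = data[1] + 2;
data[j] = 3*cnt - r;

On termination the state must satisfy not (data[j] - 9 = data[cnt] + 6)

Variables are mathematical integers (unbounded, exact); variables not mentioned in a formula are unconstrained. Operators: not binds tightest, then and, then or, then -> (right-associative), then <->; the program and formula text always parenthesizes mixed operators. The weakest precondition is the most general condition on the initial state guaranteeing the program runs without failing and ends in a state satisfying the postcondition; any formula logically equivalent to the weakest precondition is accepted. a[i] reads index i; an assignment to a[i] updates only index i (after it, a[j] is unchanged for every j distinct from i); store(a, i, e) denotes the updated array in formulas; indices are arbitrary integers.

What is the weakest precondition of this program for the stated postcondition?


Working backward. After the program, the postcondition not (data[j] - 9 = data[cnt] + 6) must hold; in canonical form it is not (data[j] = data[cnt] + 15).
Before data[j] := 3*cnt - r: not (store(data, j, 3*cnt - r)[j] = store(data, j, 3*cnt - r)[cnt] + 15)
Before r := data[1] + 2: not (store(data, j, -data[1] + 3*cnt - 2)[j] = store(data, j, -data[1] + 3*cnt - 2)[cnt] + 15)
Answer: WP = not (store(data, j, -data[1] + 3*cnt - 2)[j] = store(data, j, -data[1] + 3*cnt - 2)[cnt] + 15)


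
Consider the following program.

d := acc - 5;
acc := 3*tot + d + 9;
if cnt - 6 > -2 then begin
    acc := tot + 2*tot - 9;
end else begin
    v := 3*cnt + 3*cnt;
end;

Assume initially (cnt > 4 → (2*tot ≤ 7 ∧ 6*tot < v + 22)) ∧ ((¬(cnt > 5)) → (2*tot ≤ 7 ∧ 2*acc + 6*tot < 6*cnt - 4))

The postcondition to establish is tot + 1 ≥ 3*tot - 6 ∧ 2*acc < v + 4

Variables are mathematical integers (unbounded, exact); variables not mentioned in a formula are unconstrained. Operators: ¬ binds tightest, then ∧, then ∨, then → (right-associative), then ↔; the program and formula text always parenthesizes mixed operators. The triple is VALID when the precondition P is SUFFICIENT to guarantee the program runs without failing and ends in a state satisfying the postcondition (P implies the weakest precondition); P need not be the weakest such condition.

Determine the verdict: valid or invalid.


Working backward. After the program, the postcondition tot + 1 ≥ 3*tot - 6 ∧ 2*acc < v + 4 must hold; in canonical form it is 2*tot ≤ 7 ∧ 2*acc < v + 4.
Then branch requires 2*tot ≤ 7 ∧ 6*tot < v + 22; else branch requires 2*tot ≤ 7 ∧ 2*acc < 6*cnt + 4.
Before the if: (cnt > 4 → (2*tot ≤ 7 ∧ 6*tot < v + 22)) ∧ ((¬(cnt > 4)) → (2*tot ≤ 7 ∧ 2*acc < 6*cnt + 4))
Before acc := 3*tot + d + 9: (cnt > 4 → (2*tot ≤ 7 ∧ 6*tot < v + 22)) ∧ ((¬(cnt > 4)) → (2*tot ≤ 7 ∧ 2*d + 6*tot < 6*cnt - 14))
Before d := acc - 5: (cnt > 4 → (2*tot ≤ 7 ∧ 6*tot < v + 22)) ∧ ((¬(cnt > 4)) → (2*tot ≤ 7 ∧ 2*acc + 6*tot < 6*cnt - 4))
The weakest precondition is (cnt > 4 → (2*tot ≤ 7 ∧ 6*tot < v + 22)) ∧ ((¬(cnt > 4)) → (2*tot ≤ 7 ∧ 2*acc + 6*tot < 6*cnt - 4)).
Check whether (cnt > 4 → (2*tot ≤ 7 ∧ 6*tot < v + 22)) ∧ ((¬(cnt > 5)) → (2*tot ≤ 7 ∧ 2*acc + 6*tot < 6*cnt - 4)) implies it.
Every state satisfying the precondition satisfies the weakest precondition: the implication holds.
Answer: valid


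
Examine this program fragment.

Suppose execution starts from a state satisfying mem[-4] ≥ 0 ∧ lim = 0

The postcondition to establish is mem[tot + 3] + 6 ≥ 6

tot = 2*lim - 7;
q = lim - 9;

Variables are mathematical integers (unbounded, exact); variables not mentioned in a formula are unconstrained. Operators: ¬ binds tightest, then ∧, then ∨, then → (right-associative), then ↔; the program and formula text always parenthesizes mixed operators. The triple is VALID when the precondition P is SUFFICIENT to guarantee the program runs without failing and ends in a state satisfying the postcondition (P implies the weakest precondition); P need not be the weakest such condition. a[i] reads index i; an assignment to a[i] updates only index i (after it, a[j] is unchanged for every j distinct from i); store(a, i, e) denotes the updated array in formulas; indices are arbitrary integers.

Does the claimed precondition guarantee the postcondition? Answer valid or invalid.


Working backward. After the program, the postcondition mem[tot + 3] + 6 ≥ 6 must hold; in canonical form it is mem[tot + 3] ≥ 0.
Before q := lim - 9: mem[tot + 3] ≥ 0
Before tot := 2*lim - 7: mem[2*lim - 4] ≥ 0
The weakest precondition is mem[2*lim - 4] ≥ 0.
Check whether mem[-4] ≥ 0 ∧ lim = 0 implies it.
Every state satisfying the precondition satisfies the weakest precondition: the implication holds.
Answer: valid


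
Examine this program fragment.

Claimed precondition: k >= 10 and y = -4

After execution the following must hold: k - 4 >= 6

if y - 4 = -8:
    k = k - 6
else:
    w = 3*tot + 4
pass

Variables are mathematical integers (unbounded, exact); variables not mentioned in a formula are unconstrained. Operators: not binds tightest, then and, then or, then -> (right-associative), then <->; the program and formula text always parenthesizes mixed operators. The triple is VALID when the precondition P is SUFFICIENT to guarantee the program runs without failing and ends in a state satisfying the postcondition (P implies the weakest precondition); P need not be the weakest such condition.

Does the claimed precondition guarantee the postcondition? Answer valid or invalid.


Working backward. After the program, the postcondition k - 4 >= 6 must hold; in canonical form it is k >= 10.
Before skip: k >= 10
Then branch requires k >= 16; else branch requires k >= 10.
Before the if: (y = -4 -> k >= 16) and ((not (y = -4)) -> k >= 10)
The weakest precondition is (y = -4 -> k >= 16) and ((not (y = -4)) -> k >= 10).
Check whether k >= 10 and y = -4 implies it.
Countermodel: at the initial state k = 10, y = -4, the precondition holds but the weakest precondition fails.
Answer: invalid


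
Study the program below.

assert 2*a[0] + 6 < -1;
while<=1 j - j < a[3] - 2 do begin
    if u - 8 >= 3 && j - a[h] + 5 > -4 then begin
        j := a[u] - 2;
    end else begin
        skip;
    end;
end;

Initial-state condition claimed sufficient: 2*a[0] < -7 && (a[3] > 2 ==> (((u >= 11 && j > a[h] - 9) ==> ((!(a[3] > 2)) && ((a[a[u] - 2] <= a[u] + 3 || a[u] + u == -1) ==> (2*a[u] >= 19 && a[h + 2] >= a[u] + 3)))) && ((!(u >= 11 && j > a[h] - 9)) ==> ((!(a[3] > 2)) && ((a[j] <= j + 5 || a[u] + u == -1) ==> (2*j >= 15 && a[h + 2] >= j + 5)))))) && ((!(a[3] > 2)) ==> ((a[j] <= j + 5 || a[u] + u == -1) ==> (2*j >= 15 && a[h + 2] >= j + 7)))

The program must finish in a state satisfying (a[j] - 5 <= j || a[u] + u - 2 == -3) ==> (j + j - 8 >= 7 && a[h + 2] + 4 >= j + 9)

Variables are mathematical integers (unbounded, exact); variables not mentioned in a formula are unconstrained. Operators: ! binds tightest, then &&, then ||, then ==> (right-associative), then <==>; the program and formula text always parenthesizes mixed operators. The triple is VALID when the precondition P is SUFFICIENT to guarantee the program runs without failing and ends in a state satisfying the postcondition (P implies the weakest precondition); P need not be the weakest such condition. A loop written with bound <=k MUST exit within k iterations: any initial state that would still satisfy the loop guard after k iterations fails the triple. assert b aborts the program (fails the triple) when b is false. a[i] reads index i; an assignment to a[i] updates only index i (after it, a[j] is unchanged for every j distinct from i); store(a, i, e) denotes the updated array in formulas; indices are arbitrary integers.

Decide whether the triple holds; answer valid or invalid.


Working backward. After the program, the postcondition (a[j] - 5 <= j || a[u] + u - 2 == -3) ==> (j + j - 8 >= 7 && a[h + 2] + 4 >= j + 9) must hold; in canonical form it is (a[j] <= j + 5 || a[u] + u == -1) ==> (2*j >= 15 && a[h + 2] >= j + 5).
Before the loop (bound <=1), unroll the exhaustion recursion (WP_0 = exit-now case; WP_j = one more guarded iteration, up to j = 1):
  WP_0: (!(a[3] > 2)) && ((a[j] <= j + 5 || a[u] + u == -1) ==> (2*j >= 15 && a[h + 2] >= j + 5))
  WP_1: (a[3] > 2 ==> (((u >= 11 && j > a[h] - 9) ==> ((!(a[3] > 2)) && ((a[a[u] - 2] <= a[u] + 3 || a[u] + u == -1) ==> (2*a[u] >= 19 && a[h + 2] >= a[u] + 3)))) && ((!(u >= 11 && j > a[h] - 9)) ==> ((!(a[3] > 2)) && ((a[j] <= j + 5 || a[u] + u == -1) ==> (2*j >= 15 && a[h + 2] >= j + 5)))))) && ((!(a[3] > 2)) ==> ((a[j] <= j + 5 || a[u] + u == -1) ==> (2*j >= 15 && a[h + 2] >= j + 5)))
So before the loop: (a[3] > 2 ==> (((u >= 11 && j > a[h] - 9) ==> ((!(a[3] > 2)) && ((a[a[u] - 2] <= a[u] + 3 || a[u] + u == -1) ==> (2*a[u] >= 19 && a[h + 2] >= a[u] + 3)))) && ((!(u >= 11 && j > a[h] - 9)) ==> ((!(a[3] > 2)) && ((a[j] <= j + 5 || a[u] + u == -1) ==> (2*j >= 15 && a[h + 2] >= j + 5)))))) && ((!(a[3] > 2)) ==> ((a[j] <= j + 5 || a[u] + u == -1) ==> (2*j >= 15 && a[h + 2] >= j + 5)))
Before assert 2*a[0] + 6 < -1: 2*a[0] < -7 && (a[3] > 2 ==> (((u >= 11 && j > a[h] - 9) ==> ((!(a[3] > 2)) && ((a[a[u] - 2] <= a[u] + 3 || a[u] + u == -1) ==> (2*a[u] >= 19 && a[h + 2] >= a[u] + 3)))) && ((!(u >= 11 && j > a[h] - 9)) ==> ((!(a[3] > 2)) && ((a[j] <= j + 5 || a[u] + u == -1) ==> (2*j >= 15 && a[h + 2] >= j + 5)))))) && ((!(a[3] > 2)) ==> ((a[j] <= j + 5 || a[u] + u == -1) ==> (2*j >= 15 && a[h + 2] >= j + 5)))
The weakest precondition is 2*a[0] < -7 && (a[3] > 2 ==> (((u >= 11 && j > a[h] - 9) ==> ((!(a[3] > 2)) && ((a[a[u] - 2] <= a[u] + 3 || a[u] + u == -1) ==> (2*a[u] >= 19 && a[h + 2] >= a[u] + 3)))) && ((!(u >= 11 && j > a[h] - 9)) ==> ((!(a[3] > 2)) && ((a[j] <= j + 5 || a[u] + u == -1) ==> (2*j >= 15 && a[h + 2] >= j + 5)))))) && ((!(a[3] > 2)) ==> ((a[j] <= j + 5 || a[u] + u == -1) ==> (2*j >= 15 && a[h + 2] >= j + 5))).
Check whether 2*a[0] < -7 && (a[3] > 2 ==> (((u >= 11 && j > a[h] - 9) ==> ((!(a[3] > 2)) && ((a[a[u] - 2] <= a[u] + 3 || a[u] + u == -1) ==> (2*a[u] >= 19 && a[h + 2] >= a[u] + 3)))) && ((!(u >= 11 && j > a[h] - 9)) ==> ((!(a[3] > 2)) && ((a[j] <= j + 5 || a[u] + u == -1) ==> (2*j >= 15 && a[h + 2] >= j + 5)))))) && ((!(a[3] > 2)) ==> ((a[j] <= j + 5 || a[u] + u == -1) ==> (2*j >= 15 && a[h + 2] >= j + 7))) implies it.
Every state satisfying the precondition satisfies the weakest precondition: the implication holds.
Answer: valid


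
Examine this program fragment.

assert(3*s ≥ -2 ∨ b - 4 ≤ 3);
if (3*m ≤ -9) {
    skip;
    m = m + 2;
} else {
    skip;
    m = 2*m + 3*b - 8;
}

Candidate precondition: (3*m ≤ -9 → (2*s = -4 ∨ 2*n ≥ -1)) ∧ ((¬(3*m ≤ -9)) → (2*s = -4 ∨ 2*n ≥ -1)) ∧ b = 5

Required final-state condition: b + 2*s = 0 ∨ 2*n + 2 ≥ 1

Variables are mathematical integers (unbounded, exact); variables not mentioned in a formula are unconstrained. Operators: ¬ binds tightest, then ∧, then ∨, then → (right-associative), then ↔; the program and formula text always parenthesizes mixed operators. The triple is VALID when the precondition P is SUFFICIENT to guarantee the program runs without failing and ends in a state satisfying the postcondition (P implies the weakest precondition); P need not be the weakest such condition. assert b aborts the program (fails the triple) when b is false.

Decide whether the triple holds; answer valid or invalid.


Working backward. After the program, the postcondition b + 2*s = 0 ∨ 2*n + 2 ≥ 1 must hold; in canonical form it is b + 2*s = 0 ∨ 2*n ≥ -1.
Then branch requires b + 2*s = 0 ∨ 2*n ≥ -1; else branch requires b + 2*s = 0 ∨ 2*n ≥ -1.
Before the if: (3*m ≤ -9 → (b + 2*s = 0 ∨ 2*n ≥ -1)) ∧ ((¬(3*m ≤ -9)) → (b + 2*s = 0 ∨ 2*n ≥ -1))
Before assert 3*s ≥ -2 ∨ b - 4 ≤ 3: (3*s ≥ -2 ∨ b ≤ 7) ∧ (3*m ≤ -9 → (b + 2*s = 0 ∨ 2*n ≥ -1)) ∧ ((¬(3*m ≤ -9)) → (b + 2*s = 0 ∨ 2*n ≥ -1))
The weakest precondition is (3*s ≥ -2 ∨ b ≤ 7) ∧ (3*m ≤ -9 → (b + 2*s = 0 ∨ 2*n ≥ -1)) ∧ ((¬(3*m ≤ -9)) → (b + 2*s = 0 ∨ 2*n ≥ -1)).
Check whether (3*m ≤ -9 → (2*s = -4 ∨ 2*n ≥ -1)) ∧ ((¬(3*m ≤ -9)) → (2*s = -4 ∨ 2*n ≥ -1)) ∧ b = 5 implies it.
Countermodel: at the initial state b = 5, m = -2, n = -1, s = -2, the precondition holds but the weakest precondition fails.
Answer: invalid


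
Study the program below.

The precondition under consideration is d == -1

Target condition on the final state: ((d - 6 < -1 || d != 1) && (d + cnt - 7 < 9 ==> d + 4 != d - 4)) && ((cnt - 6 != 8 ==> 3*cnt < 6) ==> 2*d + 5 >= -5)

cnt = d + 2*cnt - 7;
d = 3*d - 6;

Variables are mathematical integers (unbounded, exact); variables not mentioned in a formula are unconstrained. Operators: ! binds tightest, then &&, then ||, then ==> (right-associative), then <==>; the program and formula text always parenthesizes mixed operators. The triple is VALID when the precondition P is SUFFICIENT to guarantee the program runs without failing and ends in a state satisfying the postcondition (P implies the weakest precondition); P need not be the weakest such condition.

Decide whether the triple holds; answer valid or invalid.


Working backward. After the program, the postcondition ((d - 6 < -1 || d != 1) && (d + cnt - 7 < 9 ==> d + 4 != d - 4)) && ((cnt - 6 != 8 ==> 3*cnt < 6) ==> 2*d + 5 >= -5) must hold; in canonical form it is (d < 5 || d != 1) && ((cnt != 14 ==> 3*cnt < 6) ==> 2*d >= -10).
Before d := 3*d - 6: (3*d < 11 || 3*d != 7) && ((cnt != 14 ==> 3*cnt < 6) ==> 6*d >= 2)
Before cnt := d + 2*cnt - 7: (3*d < 11 || 3*d != 7) && ((2*cnt + d != 21 ==> 6*cnt + 3*d < 27) ==> 6*d >= 2)
The weakest precondition is (3*d < 11 || 3*d != 7) && ((2*cnt + d != 21 ==> 6*cnt + 3*d < 27) ==> 6*d >= 2).
Check whether d == -1 implies it.
Countermodel: at the initial state cnt = 11, d = -1, the precondition holds but the weakest precondition fails.
Answer: invalid


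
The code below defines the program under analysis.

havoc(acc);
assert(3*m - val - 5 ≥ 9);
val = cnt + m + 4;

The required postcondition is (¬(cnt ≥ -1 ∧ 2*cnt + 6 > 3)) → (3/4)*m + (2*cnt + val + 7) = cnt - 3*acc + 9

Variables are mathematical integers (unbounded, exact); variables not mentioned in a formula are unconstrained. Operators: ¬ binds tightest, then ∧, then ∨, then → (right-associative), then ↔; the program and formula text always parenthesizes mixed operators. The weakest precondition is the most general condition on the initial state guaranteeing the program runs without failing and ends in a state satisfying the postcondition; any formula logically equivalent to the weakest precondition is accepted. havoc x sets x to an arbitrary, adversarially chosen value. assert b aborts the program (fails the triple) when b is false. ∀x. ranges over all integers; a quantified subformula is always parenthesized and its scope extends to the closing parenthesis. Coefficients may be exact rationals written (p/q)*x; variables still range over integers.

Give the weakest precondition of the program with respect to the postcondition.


Working backward. After the program, the postcondition (¬(cnt ≥ -1 ∧ 2*cnt + 6 > 3)) → (3/4)*m + (2*cnt + val + 7) = cnt - 3*acc + 9 must hold; in canonical form it is (¬(cnt ≥ -1 ∧ 2*cnt > -3)) → 3*acc + cnt + (3/4)*m + val = 2.
Before val := cnt + m + 4: (¬(cnt ≥ -1 ∧ 2*cnt > -3)) → 3*acc + 2*cnt + (7/4)*m = -2
Before assert 3*m - val - 5 ≥ 9: 3*m ≥ val + 14 ∧ ((¬(cnt ≥ -1 ∧ 2*cnt > -3)) → 3*acc + 2*cnt + (7/4)*m = -2)
Before havoc acc: ∀acc_1. (3*m ≥ val + 14 ∧ ((¬(cnt ≥ -1 ∧ 2*cnt > -3)) → 3*acc_1 + 2*cnt + (7/4)*m = -2))
Answer: WP = ∀acc_1. (3*m ≥ val + 14 ∧ ((¬(cnt ≥ -1 ∧ 2*cnt > -3)) → 3*acc_1 + 2*cnt + (7/4)*m = -2))


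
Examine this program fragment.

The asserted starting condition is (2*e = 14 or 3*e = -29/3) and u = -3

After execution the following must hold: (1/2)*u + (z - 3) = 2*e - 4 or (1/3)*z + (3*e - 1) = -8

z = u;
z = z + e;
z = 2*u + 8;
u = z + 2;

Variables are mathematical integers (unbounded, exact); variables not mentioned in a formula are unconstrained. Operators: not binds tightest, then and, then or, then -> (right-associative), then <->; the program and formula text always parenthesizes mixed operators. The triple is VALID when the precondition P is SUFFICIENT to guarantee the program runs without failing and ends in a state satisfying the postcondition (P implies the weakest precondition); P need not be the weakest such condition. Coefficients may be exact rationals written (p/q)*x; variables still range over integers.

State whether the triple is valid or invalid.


Working backward. After the program, the postcondition (1/2)*u + (z - 3) = 2*e - 4 or (1/3)*z + (3*e - 1) = -8 must hold; in canonical form it is (1/2)*u + z = 2*e - 1 or 3*e + (1/3)*z = -7.
Before u := z + 2: (3/2)*z = 2*e - 2 or 3*e + (1/3)*z = -7
Before z := 2*u + 8: 3*u = 2*e - 14 or 3*e + (2/3)*u = -29/3
Before z := z + e: 3*u = 2*e - 14 or 3*e + (2/3)*u = -29/3
Before z := u: 3*u = 2*e - 14 or 3*e + (2/3)*u = -29/3
The weakest precondition is 3*u = 2*e - 14 or 3*e + (2/3)*u = -29/3.
Check whether (2*e = 14 or 3*e = -29/3) and u = -3 implies it.
Countermodel: at the initial state e = 7, u = -3, the precondition holds but the weakest precondition fails.
Answer: invalid


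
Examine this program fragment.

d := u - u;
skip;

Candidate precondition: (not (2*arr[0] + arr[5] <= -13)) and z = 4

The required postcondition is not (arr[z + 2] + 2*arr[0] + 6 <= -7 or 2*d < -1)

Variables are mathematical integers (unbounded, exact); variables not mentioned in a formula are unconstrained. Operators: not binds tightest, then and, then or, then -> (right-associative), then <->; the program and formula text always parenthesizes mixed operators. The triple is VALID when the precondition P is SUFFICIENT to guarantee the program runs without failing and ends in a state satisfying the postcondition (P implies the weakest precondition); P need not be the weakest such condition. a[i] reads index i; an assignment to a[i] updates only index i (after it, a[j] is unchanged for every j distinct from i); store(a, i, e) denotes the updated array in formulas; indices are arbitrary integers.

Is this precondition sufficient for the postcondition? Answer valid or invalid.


Working backward. After the program, the postcondition not (arr[z + 2] + 2*arr[0] + 6 <= -7 or 2*d < -1) must hold; in canonical form it is not (arr[z + 2] + 2*arr[0] <= -13 or 2*d < -1).
Before skip: not (arr[z + 2] + 2*arr[0] <= -13 or 2*d < -1)
Before d := u - u: not (arr[z + 2] + 2*arr[0] <= -13)
The weakest precondition is not (arr[z + 2] + 2*arr[0] <= -13).
Check whether (not (2*arr[0] + arr[5] <= -13)) and z = 4 implies it.
Countermodel: at the initial state arr = {[0] = 17422, [5] = 15215, [6] = -34857, elsewhere 17422}, z = 4, the precondition holds but the weakest precondition fails.
Answer: invalid


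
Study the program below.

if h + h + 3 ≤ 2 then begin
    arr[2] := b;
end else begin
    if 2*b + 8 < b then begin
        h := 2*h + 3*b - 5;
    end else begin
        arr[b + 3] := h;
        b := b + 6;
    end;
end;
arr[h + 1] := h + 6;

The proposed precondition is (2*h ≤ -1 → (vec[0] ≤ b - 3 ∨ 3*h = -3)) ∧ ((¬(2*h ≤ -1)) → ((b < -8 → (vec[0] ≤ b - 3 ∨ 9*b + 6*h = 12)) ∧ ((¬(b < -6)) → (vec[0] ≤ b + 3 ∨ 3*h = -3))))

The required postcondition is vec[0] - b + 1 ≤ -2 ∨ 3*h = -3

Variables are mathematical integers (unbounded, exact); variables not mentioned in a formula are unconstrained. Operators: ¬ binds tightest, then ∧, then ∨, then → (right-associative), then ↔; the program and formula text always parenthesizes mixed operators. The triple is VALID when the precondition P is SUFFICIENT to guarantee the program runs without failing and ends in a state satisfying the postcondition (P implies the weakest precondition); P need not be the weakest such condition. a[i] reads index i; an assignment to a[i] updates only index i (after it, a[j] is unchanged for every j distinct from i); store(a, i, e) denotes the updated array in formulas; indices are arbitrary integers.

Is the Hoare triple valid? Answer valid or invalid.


Working backward. After the program, the postcondition vec[0] - b + 1 ≤ -2 ∨ 3*h = -3 must hold; in canonical form it is vec[0] ≤ b - 3 ∨ 3*h = -3.
Before arr[h + 1] := h + 6: vec[0] ≤ b - 3 ∨ 3*h = -3
Then branch requires vec[0] ≤ b - 3 ∨ 3*h = -3; else branch requires (b < -8 → (vec[0] ≤ b - 3 ∨ 9*b + 6*h = 12)) ∧ ((¬(b < -8)) → (vec[0] ≤ b + 3 ∨ 3*h = -3)).
Before the if: (2*h ≤ -1 → (vec[0] ≤ b - 3 ∨ 3*h = -3)) ∧ ((¬(2*h ≤ -1)) → ((b < -8 → (vec[0] ≤ b - 3 ∨ 9*b + 6*h = 12)) ∧ ((¬(b < -8)) → (vec[0] ≤ b + 3 ∨ 3*h = -3))))
The weakest precondition is (2*h ≤ -1 → (vec[0] ≤ b - 3 ∨ 3*h = -3)) ∧ ((¬(2*h ≤ -1)) → ((b < -8 → (vec[0] ≤ b - 3 ∨ 9*b + 6*h = 12)) ∧ ((¬(b < -8)) → (vec[0] ≤ b + 3 ∨ 3*h = -3)))).
Check whether (2*h ≤ -1 → (vec[0] ≤ b - 3 ∨ 3*h = -3)) ∧ ((¬(2*h ≤ -1)) → ((b < -8 → (vec[0] ≤ b - 3 ∨ 9*b + 6*h = 12)) ∧ ((¬(b < -6)) → (vec[0] ≤ b + 3 ∨ 3*h = -3)))) implies it.
Countermodel: at the initial state b = -7, h = 0, vec = {[0] = -3, elsewhere -3}, the precondition holds but the weakest precondition fails.
Answer: invalid


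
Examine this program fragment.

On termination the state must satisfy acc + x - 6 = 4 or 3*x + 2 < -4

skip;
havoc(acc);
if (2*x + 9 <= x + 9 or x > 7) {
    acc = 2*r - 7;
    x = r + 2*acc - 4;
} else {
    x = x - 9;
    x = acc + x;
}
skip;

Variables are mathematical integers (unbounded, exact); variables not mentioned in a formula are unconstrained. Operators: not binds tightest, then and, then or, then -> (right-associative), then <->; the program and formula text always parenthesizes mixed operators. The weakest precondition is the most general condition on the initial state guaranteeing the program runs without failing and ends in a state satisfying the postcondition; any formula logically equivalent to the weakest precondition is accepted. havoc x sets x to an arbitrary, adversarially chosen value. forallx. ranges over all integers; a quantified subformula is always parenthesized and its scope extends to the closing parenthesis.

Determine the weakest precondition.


Working backward. After the program, the postcondition acc + x - 6 = 4 or 3*x + 2 < -4 must hold; in canonical form it is acc + x = 10 or 3*x < -6.
Before skip: acc + x = 10 or 3*x < -6
Then branch requires 7*r = 35 or 15*r < 48; else branch requires 2*acc + x = 19 or 3*acc + 3*x < 21.
Before the if: ((x <= 0 or x > 7) -> (7*r = 35 or 15*r < 48)) and ((not (x <= 0 or x > 7)) -> (2*acc + x = 19 or 3*acc + 3*x < 21))
Before havoc acc: forall acc_1. (((x <= 0 or x > 7) -> (7*r = 35 or 15*r < 48)) and ((not (x <= 0 or x > 7)) -> (2*acc_1 + x = 19 or 3*acc_1 + 3*x < 21)))
Before skip: forall acc_1. (((x <= 0 or x > 7) -> (7*r = 35 or 15*r < 48)) and ((not (x <= 0 or x > 7)) -> (2*acc_1 + x = 19 or 3*acc_1 + 3*x < 21)))
Answer: WP = forall acc_1. (((x <= 0 or x > 7) -> (7*r = 35 or 15*r < 48)) and ((not (x <= 0 or x > 7)) -> (2*acc_1 + x = 19 or 3*acc_1 + 3*x < 21)))


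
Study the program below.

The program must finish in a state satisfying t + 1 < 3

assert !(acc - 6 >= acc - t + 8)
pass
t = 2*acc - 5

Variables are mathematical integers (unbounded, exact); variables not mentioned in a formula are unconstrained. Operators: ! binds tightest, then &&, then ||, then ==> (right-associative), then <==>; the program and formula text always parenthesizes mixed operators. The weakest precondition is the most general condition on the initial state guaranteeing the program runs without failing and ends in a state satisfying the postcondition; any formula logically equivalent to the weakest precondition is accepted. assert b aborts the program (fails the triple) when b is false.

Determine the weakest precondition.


Working backward. After the program, the postcondition t + 1 < 3 must hold; in canonical form it is t < 2.
Before t := 2*acc - 5: 2*acc < 7
Before skip: 2*acc < 7
Before assert !(acc - 6 >= acc - t + 8): (!(t >= 14)) && 2*acc < 7
Answer: WP = (!(t >= 14)) && 2*acc < 7


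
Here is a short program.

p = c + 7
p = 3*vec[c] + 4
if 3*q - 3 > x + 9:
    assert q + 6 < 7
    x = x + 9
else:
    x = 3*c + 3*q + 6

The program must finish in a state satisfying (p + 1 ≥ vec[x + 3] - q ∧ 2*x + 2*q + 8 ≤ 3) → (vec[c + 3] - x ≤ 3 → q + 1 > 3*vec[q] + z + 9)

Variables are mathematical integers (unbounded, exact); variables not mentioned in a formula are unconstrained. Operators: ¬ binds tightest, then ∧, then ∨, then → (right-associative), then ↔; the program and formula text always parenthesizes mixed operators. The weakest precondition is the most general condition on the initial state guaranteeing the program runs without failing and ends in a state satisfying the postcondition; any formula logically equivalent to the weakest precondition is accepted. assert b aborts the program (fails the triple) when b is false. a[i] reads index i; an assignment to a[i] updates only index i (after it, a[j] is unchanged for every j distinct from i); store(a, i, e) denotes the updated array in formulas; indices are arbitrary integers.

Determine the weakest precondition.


Working backward. After the program, the postcondition (p + 1 ≥ vec[x + 3] - q ∧ 2*x + 2*q + 8 ≤ 3) → (vec[c + 3] - x ≤ 3 → q + 1 > 3*vec[q] + z + 9) must hold; in canonical form it is (p + q ≥ vec[x + 3] - 1 ∧ 2*q + 2*x ≤ -5) → (vec[c + 3] ≤ x + 3 → q > 3*vec[q] + z + 8).
Then branch requires q < 1 ∧ ((p + q ≥ vec[x + 12] - 1 ∧ 2*q + 2*x ≤ -23) → (vec[c + 3] ≤ x + 12 → q > 3*vec[q] + z + 8)); else branch requires (p + q ≥ vec[3*c + 3*q + 9] - 1 ∧ 6*c + 8*q ≤ -17) → (vec[c + 3] ≤ 3*c + 3*q + 9 → q > 3*vec[q] + z + 8).
Before the if: (3*q > x + 12 → (q < 1 ∧ ((p + q ≥ vec[x + 12] - 1 ∧ 2*q + 2*x ≤ -23) → (vec[c + 3] ≤ x + 12 → q > 3*vec[q] + z + 8)))) ∧ ((¬(3*q > x + 12)) → ((p + q ≥ vec[3*c + 3*q + 9] - 1 ∧ 6*c + 8*q ≤ -17) → (vec[c + 3] ≤ 3*c + 3*q + 9 → q > 3*vec[q] + z + 8)))
Before p := 3*vec[c] + 4: (3*q > x + 12 → (q < 1 ∧ ((3*vec[c] + q ≥ vec[x + 12] - 5 ∧ 2*q + 2*x ≤ -23) → (vec[c + 3] ≤ x + 12 → q > 3*vec[q] + z + 8)))) ∧ ((¬(3*q > x + 12)) → ((3*vec[c] + q ≥ vec[3*c + 3*q + 9] - 5 ∧ 6*c + 8*q ≤ -17) → (vec[c + 3] ≤ 3*c + 3*q + 9 → q > 3*vec[q] + z + 8)))
Before p := c + 7: (3*q > x + 12 → (q < 1 ∧ ((3*vec[c] + q ≥ vec[x + 12] - 5 ∧ 2*q + 2*x ≤ -23) → (vec[c + 3] ≤ x + 12 → q > 3*vec[q] + z + 8)))) ∧ ((¬(3*q > x + 12)) → ((3*vec[c] + q ≥ vec[3*c + 3*q + 9] - 5 ∧ 6*c + 8*q ≤ -17) → (vec[c + 3] ≤ 3*c + 3*q + 9 → q > 3*vec[q] + z + 8)))
Answer: WP = (3*q > x + 12 → (q < 1 ∧ ((3*vec[c] + q ≥ vec[x + 12] - 5 ∧ 2*q + 2*x ≤ -23) → (vec[c + 3] ≤ x + 12 → q > 3*vec[q] + z + 8)))) ∧ ((¬(3*q > x + 12)) → ((3*vec[c] + q ≥ vec[3*c + 3*q + 9] - 5 ∧ 6*c + 8*q ≤ -17) → (vec[c + 3] ≤ 3*c + 3*q + 9 → q > 3*vec[q] + z + 8)))


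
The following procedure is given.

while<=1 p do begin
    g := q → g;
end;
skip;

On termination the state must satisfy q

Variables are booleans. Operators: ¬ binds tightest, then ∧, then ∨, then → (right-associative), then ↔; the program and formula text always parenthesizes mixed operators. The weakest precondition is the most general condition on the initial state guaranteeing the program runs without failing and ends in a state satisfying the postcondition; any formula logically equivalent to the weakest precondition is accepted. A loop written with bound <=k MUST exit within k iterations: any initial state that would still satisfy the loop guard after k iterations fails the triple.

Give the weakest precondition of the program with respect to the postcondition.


Working backward. After the program, q must hold.
Before skip: q
Before the loop (bound <=1), unroll the exhaustion recursion (WP_0 = exit-now case; WP_j = one more guarded iteration, up to j = 1):
  WP_0: (¬p) ∧ q
  WP_1: (p → ((¬p) ∧ q)) ∧ ((¬p) → q)
So before the loop: (p → ((¬p) ∧ q)) ∧ ((¬p) → q)
Answer: WP = (p → ((¬p) ∧ q)) ∧ ((¬p) → q)


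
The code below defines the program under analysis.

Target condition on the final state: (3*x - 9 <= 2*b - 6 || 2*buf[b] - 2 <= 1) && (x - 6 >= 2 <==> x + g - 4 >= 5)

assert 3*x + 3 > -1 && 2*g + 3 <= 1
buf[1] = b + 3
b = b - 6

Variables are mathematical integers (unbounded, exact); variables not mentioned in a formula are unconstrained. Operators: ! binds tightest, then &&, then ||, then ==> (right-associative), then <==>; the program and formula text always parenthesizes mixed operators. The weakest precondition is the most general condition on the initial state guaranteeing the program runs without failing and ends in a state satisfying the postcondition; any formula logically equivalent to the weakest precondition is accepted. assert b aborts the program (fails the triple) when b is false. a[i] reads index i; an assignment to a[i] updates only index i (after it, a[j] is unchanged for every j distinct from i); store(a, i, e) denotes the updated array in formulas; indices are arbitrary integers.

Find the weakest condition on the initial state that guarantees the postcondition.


Working backward. After the program, the postcondition (3*x - 9 <= 2*b - 6 || 2*buf[b] - 2 <= 1) && (x - 6 >= 2 <==> x + g - 4 >= 5) must hold; in canonical form it is (3*x <= 2*b + 3 || 2*buf[b] <= 3) && (x >= 8 <==> g + x >= 9).
Before b := b - 6: (3*x <= 2*b - 9 || 2*buf[b - 6] <= 3) && (x >= 8 <==> g + x >= 9)
Before buf[1] := b + 3: (3*x <= 2*b - 9 || 2*store(buf, 1, b + 3)[b - 6] <= 3) && (x >= 8 <==> g + x >= 9)
Before assert 3*x + 3 > -1 && 2*g + 3 <= 1: 3*x > -4 && 2*g <= -2 && (3*x <= 2*b - 9 || 2*store(buf, 1, b + 3)[b - 6] <= 3) && (x >= 8 <==> g + x >= 9)
Answer: WP = 3*x > -4 && 2*g <= -2 && (3*x <= 2*b - 9 || 2*store(buf, 1, b + 3)[b - 6] <= 3) && (x >= 8 <==> g + x >= 9)


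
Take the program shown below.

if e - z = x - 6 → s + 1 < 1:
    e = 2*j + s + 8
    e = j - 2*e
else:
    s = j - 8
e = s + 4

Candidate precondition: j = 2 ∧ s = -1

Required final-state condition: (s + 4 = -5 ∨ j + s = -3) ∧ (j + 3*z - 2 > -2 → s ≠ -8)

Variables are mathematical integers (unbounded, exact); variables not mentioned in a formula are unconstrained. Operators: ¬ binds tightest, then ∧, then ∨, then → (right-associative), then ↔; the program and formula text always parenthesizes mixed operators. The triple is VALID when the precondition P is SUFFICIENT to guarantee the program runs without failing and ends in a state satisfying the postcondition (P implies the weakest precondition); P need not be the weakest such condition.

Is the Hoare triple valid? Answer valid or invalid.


Working backward. After the program, the postcondition (s + 4 = -5 ∨ j + s = -3) ∧ (j + 3*z - 2 > -2 → s ≠ -8) must hold; in canonical form it is (s = -9 ∨ j + s = -3) ∧ (j + 3*z > 0 → s ≠ -8).
Before e := s + 4: (s = -9 ∨ j + s = -3) ∧ (j + 3*z > 0 → s ≠ -8)
Then branch requires (s = -9 ∨ j + s = -3) ∧ (j + 3*z > 0 → s ≠ -8); else branch requires (j = -1 ∨ 2*j = 5) ∧ (j + 3*z > 0 → j ≠ 0).
Before the if: ((e = x + z - 6 → s < 0) → ((s = -9 ∨ j + s = -3) ∧ (j + 3*z > 0 → s ≠ -8))) ∧ ((¬(e = x + z - 6 → s < 0)) → ((j = -1 ∨ 2*j = 5) ∧ (j + 3*z > 0 → j ≠ 0)))
The weakest precondition is ((e = x + z - 6 → s < 0) → ((s = -9 ∨ j + s = -3) ∧ (j + 3*z > 0 → s ≠ -8))) ∧ ((¬(e = x + z - 6 → s < 0)) → ((j = -1 ∨ 2*j = 5) ∧ (j + 3*z > 0 → j ≠ 0))).
Check whether j = 2 ∧ s = -1 implies it.
Countermodel: at the initial state e = 0, j = 2, s = -1, x = 0, z = 0, the precondition holds but the weakest precondition fails.
Answer: invalid


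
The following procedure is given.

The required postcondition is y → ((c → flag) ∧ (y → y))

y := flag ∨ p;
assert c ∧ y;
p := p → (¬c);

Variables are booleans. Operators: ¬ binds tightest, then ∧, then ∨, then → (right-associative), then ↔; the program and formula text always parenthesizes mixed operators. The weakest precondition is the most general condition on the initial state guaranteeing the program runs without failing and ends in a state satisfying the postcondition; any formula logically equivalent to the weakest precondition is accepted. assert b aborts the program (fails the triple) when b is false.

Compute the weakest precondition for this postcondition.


Working backward. After the program, the postcondition y → ((c → flag) ∧ (y → y)) must hold; in canonical form it is y → (c → flag).
Before p := p → (¬c): y → (c → flag)
Before assert c ∧ y: c ∧ y ∧ (y → (c → flag))
Before y := flag ∨ p: c ∧ (flag ∨ p) ∧ ((flag ∨ p) → (c → flag))
Answer: WP = c ∧ (flag ∨ p) ∧ ((flag ∨ p) → (c → flag))


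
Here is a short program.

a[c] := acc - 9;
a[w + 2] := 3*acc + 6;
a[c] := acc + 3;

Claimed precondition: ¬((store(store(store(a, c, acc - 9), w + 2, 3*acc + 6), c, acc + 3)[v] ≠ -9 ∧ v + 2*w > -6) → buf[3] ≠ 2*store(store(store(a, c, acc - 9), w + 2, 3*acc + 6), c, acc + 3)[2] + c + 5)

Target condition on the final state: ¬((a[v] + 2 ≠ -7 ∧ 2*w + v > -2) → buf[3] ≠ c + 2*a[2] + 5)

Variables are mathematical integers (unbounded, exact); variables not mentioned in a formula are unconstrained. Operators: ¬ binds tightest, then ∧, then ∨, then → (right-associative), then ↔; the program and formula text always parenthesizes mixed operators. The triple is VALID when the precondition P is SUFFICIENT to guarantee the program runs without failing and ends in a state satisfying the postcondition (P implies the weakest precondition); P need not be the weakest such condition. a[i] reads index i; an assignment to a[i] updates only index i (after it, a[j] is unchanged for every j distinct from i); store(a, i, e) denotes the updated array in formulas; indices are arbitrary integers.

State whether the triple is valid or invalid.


Working backward. After the program, the postcondition ¬((a[v] + 2 ≠ -7 ∧ 2*w + v > -2) → buf[3] ≠ c + 2*a[2] + 5) must hold; in canonical form it is ¬((a[v] ≠ -9 ∧ v + 2*w > -2) → buf[3] ≠ 2*a[2] + c + 5).
Before a[c] := acc + 3: ¬((store(a, c, acc + 3)[v] ≠ -9 ∧ v + 2*w > -2) → buf[3] ≠ 2*store(a, c, acc + 3)[2] + c + 5)
Before a[w + 2] := 3*acc + 6: ¬((store(store(a, w + 2, 3*acc + 6), c, acc + 3)[v] ≠ -9 ∧ v + 2*w > -2) → buf[3] ≠ 2*store(store(a, w + 2, 3*acc + 6), c, acc + 3)[2] + c + 5)
Before a[c] := acc - 9: ¬((store(store(store(a, c, acc - 9), w + 2, 3*acc + 6), c, acc + 3)[v] ≠ -9 ∧ v + 2*w > -2) → buf[3] ≠ 2*store(store(store(a, c, acc - 9), w + 2, 3*acc + 6), c, acc + 3)[2] + c + 5)
The weakest precondition is ¬((store(store(store(a, c, acc - 9), w + 2, 3*acc + 6), c, acc + 3)[v] ≠ -9 ∧ v + 2*w > -2) → buf[3] ≠ 2*store(store(store(a, c, acc - 9), w + 2, 3*acc + 6), c, acc + 3)[2] + c + 5).
Check whether ¬((store(store(store(a, c, acc - 9), w + 2, 3*acc + 6), c, acc + 3)[v] ≠ -9 ∧ v + 2*w > -6) → buf[3] ≠ 2*store(store(store(a, c, acc - 9), w + 2, 3*acc + 6), c, acc + 3)[2] + c + 5) implies it.
Countermodel: at the initial state a = {[-2] = 5, [2] = 5, [3] = 5, elsewhere 5}, acc = -13, buf = {[-2] = -63, [2] = -63, [3] = -63, elsewhere -63}, c = -2, v = -2, w = 0, the precondition holds but the weakest precondition fails.
Answer: invalid
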